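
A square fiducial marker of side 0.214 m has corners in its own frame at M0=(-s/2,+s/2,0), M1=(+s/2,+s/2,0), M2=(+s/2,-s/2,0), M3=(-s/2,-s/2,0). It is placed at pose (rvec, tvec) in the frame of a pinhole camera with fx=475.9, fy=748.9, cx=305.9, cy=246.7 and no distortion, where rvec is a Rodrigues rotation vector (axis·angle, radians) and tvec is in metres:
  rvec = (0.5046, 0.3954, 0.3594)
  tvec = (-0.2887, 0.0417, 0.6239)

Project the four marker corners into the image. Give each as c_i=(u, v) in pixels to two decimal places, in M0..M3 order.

c0=(33.68, 335.11) c1=(144.23, 447.25) c2=(154.28, 246.16) c3=(21.80, 132.53)

Intrinsics K: fx=475.9, fy=748.9, cx=305.9, cy=246.7
Marker side s = 0.214 m; corners in marker frame (Z=0):
  M0 = (-0.1070, +0.1070, 0)
  M1 = (+0.1070, +0.1070, 0)
  M2 = (+0.1070, -0.1070, 0)
  M3 = (-0.1070, -0.1070, 0)
rvec = (0.5046, 0.3954, 0.3594), |rvec| = θ = 0.73494 rad = 42.109°
Rodrigues: sinθ=0.67054, 1−cosθ=0.25813; R = I + sinθ·[k]× + (1−cosθ)·[k]×²:
    [+0.86356 -0.23256 +0.44742]
    [+0.42326 +0.81659 -0.39247]
    [-0.27409 +0.52830 +0.80360]
t = (-0.2887, 0.0417, 0.6239) m
M0: Pc = R·M0+t = (-0.40598, +0.08379, +0.70976); u = 475.9·(-0.40598)/0.70976 + 305.9 = 33.6822, v = 748.9·(+0.08379)/0.70976 + 246.7 = 335.1074
M1: Pc = R·M1+t = (-0.22118, +0.17436, +0.65110); u = 475.9·(-0.22118)/0.65110 + 305.9 = 144.2335, v = 748.9·(+0.17436)/0.65110 + 246.7 = 447.2541
M2: Pc = R·M2+t = (-0.17142, -0.00039, +0.53804); u = 475.9·(-0.17142)/0.53804 + 305.9 = 154.2831, v = 748.9·(-0.00039)/0.53804 + 246.7 = 246.1622
M3: Pc = R·M3+t = (-0.35622, -0.09096, +0.59670); u = 475.9·(-0.35622)/0.59670 + 305.9 = 21.7980, v = 748.9·(-0.09096)/0.59670 + 246.7 = 132.5342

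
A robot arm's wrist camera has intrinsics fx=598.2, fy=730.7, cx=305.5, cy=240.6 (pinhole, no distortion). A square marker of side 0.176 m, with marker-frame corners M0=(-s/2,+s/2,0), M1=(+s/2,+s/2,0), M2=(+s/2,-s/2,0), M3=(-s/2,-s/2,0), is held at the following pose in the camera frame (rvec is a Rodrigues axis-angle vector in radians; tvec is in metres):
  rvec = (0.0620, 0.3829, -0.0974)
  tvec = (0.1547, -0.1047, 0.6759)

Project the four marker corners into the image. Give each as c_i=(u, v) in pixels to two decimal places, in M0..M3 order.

c0=(375.05, 230.38) c1=(532.46, 212.81) c2=(517.54, 12.60) c3=(359.87, 49.13)

Intrinsics K: fx=598.2, fy=730.7, cx=305.5, cy=240.6
Marker side s = 0.176 m; corners in marker frame (Z=0):
  M0 = (-0.0880, +0.0880, 0)
  M1 = (+0.0880, +0.0880, 0)
  M2 = (+0.0880, -0.0880, 0)
  M3 = (-0.0880, -0.0880, 0)
rvec = (0.0620, 0.3829, -0.0974), |rvec| = θ = 0.39993 rad = 22.914°
Rodrigues: sinθ=0.38935, 1−cosθ=0.07891; R = I + sinθ·[k]× + (1−cosθ)·[k]×²:
    [+0.92299 +0.10654 +0.36979]
    [-0.08311 +0.99342 -0.07876]
    [-0.37575 +0.04196 +0.92577]
t = (0.1547, -0.1047, 0.6759) m
M0: Pc = R·M0+t = (+0.08285, -0.00996, +0.71266); u = 598.2·(+0.08285)/0.71266 + 305.5 = 375.0457, v = 730.7·(-0.00996)/0.71266 + 240.6 = 230.3828
M1: Pc = R·M1+t = (+0.24530, -0.02459, +0.64653); u = 598.2·(+0.24530)/0.64653 + 305.5 = 532.4625, v = 730.7·(-0.02459)/0.64653 + 240.6 = 212.8056
M2: Pc = R·M2+t = (+0.22655, -0.19944, +0.63914); u = 598.2·(+0.22655)/0.63914 + 305.5 = 517.5356, v = 730.7·(-0.19944)/0.63914 + 240.6 = 12.5953
M3: Pc = R·M3+t = (+0.06410, -0.18481, +0.70527); u = 598.2·(+0.06410)/0.70527 + 305.5 = 359.8702, v = 730.7·(-0.18481)/0.70527 + 240.6 = 49.1300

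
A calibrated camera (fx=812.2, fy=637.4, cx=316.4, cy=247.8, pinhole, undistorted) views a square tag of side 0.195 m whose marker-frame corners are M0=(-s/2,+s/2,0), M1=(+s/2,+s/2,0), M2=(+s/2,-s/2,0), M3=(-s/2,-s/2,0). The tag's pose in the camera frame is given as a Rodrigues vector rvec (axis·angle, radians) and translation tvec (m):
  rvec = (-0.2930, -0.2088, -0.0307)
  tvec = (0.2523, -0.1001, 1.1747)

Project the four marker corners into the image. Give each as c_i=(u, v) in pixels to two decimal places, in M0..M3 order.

Intrinsics K: fx=812.2, fy=637.4, cx=316.4, cy=247.8
Marker side s = 0.195 m; corners in marker frame (Z=0):
  M0 = (-0.0975, +0.0975, 0)
  M1 = (+0.0975, +0.0975, 0)
  M2 = (+0.0975, -0.0975, 0)
  M3 = (-0.0975, -0.0975, 0)
rvec = (-0.2930, -0.2088, -0.0307), |rvec| = θ = 0.36109 rad = 20.689°
Rodrigues: sinθ=0.35330, 1−cosθ=0.06449; R = I + sinθ·[k]× + (1−cosθ)·[k]×²:
    [+0.97797 +0.06030 -0.19984]
    [+0.00022 +0.95707 +0.28984]
    [+0.20874 -0.28350 +0.93598]
t = (0.2523, -0.1001, 1.1747) m
M0: Pc = R·M0+t = (+0.16283, -0.00681, +1.12671); u = 812.2·(+0.16283)/1.12671 + 316.4 = 433.7756, v = 637.4·(-0.00681)/1.12671 + 247.8 = 243.9492
M1: Pc = R·M1+t = (+0.35353, -0.00676, +1.16741); u = 812.2·(+0.35353)/1.16741 + 316.4 = 562.3613, v = 637.4·(-0.00676)/1.16741 + 247.8 = 244.1070
M2: Pc = R·M2+t = (+0.34177, -0.19339, +1.22269); u = 812.2·(+0.34177)/1.22269 + 316.4 = 543.4301, v = 637.4·(-0.19339)/1.22269 + 247.8 = 146.9826
M3: Pc = R·M3+t = (+0.15107, -0.19344, +1.18199); u = 812.2·(+0.15107)/1.18199 + 316.4 = 420.2066, v = 637.4·(-0.19344)/1.18199 + 247.8 = 143.4875

c0=(433.78, 243.95) c1=(562.36, 244.11) c2=(543.43, 146.98) c3=(420.21, 143.49)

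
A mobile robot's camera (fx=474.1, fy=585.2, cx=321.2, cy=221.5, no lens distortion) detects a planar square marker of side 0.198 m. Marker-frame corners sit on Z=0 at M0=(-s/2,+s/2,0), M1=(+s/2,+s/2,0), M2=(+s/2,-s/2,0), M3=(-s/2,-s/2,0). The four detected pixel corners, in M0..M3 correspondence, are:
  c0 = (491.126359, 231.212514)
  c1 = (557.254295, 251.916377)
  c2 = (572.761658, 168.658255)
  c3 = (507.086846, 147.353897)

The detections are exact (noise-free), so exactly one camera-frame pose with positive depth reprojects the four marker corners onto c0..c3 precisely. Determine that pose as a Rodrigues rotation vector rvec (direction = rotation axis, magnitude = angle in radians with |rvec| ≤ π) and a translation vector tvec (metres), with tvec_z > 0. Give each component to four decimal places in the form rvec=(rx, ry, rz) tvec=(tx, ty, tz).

Intrinsics K: fx=474.1, fy=585.2, cx=321.2, cy=221.5
Marker side s = 0.198 m; corners in marker frame (Z=0):
  M0 = (-0.0990, +0.0990, 0)
  M1 = (+0.0990, +0.0990, 0)
  M2 = (+0.0990, -0.0990, 0)
  M3 = (-0.0990, -0.0990, 0)
Detected image corners:
  c0 = (491.126359, 231.212514) px
  c1 = (557.254295, 251.916377) px
  c2 = (572.761658, 168.658255) px
  c3 = (507.086846, 147.353897) px
Planar DLT: solve 8×8 A·h = b for H (H[2,2]=1):
  H  [+355.43190 -92.54018 +532.21500]
  H  [+114.57106 +417.09383 +199.72774]
  H  [+0.04248 -0.02459 +1.00000]
B = K⁻¹H; ‖b₁‖=0.744194, ‖b₂‖=0.744194; λ = 2/(‖b₁‖+‖b₂‖) = 1.343735, sign → tz>0 ⇒ λ=+1.343735
r₁ = λ·B[:,0] = (+0.96873,+0.24147,+0.05708); r₂ = λ·B[:,1] = (-0.23990,+0.97023,-0.03304)
r₃ = r₁×r₂ = (-0.06335,+0.01831,+0.99782); SVD([r₁ r₂ r₃]) → R = UVᵀ:
  R  [+0.96873 -0.23990 -0.06335]
  R  [+0.24147 +0.97023 +0.01831]
  R  [+0.05708 -0.03304 +0.99782]
t = (+0.59808, -0.04999, +1.34374) m
tr R = 2.936785; θ = arccos((tr R − 1)/2) = 0.252093 rad = 14.444°
axis k = ((R−Rᵀ)₃₂, (R−Rᵀ)₁₃, (R−Rᵀ)₂₁) / (2 sinθ) = (-0.102926, -0.241409, +0.964950)
rvec = θ·k = (-0.025947, -0.060858, +0.243257)

rvec=(-0.0259, -0.0609, 0.2433) tvec=(0.5981, -0.0500, 1.3437)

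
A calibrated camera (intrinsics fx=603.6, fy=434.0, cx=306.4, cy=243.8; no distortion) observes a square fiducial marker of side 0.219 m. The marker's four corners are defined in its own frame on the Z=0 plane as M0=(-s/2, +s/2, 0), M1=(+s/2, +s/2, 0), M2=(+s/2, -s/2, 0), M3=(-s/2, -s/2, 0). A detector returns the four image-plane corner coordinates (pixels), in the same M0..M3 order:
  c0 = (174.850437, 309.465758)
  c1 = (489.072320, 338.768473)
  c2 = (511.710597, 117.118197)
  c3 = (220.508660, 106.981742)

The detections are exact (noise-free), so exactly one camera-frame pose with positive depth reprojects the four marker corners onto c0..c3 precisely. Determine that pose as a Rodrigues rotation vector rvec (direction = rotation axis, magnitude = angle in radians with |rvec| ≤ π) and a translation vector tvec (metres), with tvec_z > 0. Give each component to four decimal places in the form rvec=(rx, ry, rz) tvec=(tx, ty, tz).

rvec=(-0.1801, 0.1552, 0.1132) tvec=(0.0267, -0.0307, 0.4344)

Intrinsics K: fx=603.6, fy=434.0, cx=306.4, cy=243.8
Marker side s = 0.219 m; corners in marker frame (Z=0):
  M0 = (-0.1095, +0.1095, 0)
  M1 = (+0.1095, +0.1095, 0)
  M2 = (+0.1095, -0.1095, 0)
  M3 = (-0.1095, -0.1095, 0)
Detected image corners:
  c0 = (174.850437, 309.465758) px
  c1 = (489.072320, 338.768473) px
  c2 = (511.710597, 117.118197) px
  c3 = (220.508660, 106.981742) px
Planar DLT: solve 8×8 A·h = b for H (H[2,2]=1):
  H  [+1248.60960 -294.11612 +343.52505]
  H  [+6.07929 +881.55067 +213.15235]
  H  [-0.37645 -0.38971 +1.00000]
B = K⁻¹H; ‖b₁‖=2.301909, ‖b₂‖=2.301909; λ = 2/(‖b₁‖+‖b₂‖) = 0.434422, sign → tz>0 ⇒ λ=+0.434422
r₁ = λ·B[:,0] = (+0.98166,+0.09795,-0.16354); r₂ = λ·B[:,1] = (-0.12574,+0.97751,-0.16930)
r₃ = r₁×r₂ = (+0.14328,+0.18676,+0.97190); SVD([r₁ r₂ r₃]) → R = UVᵀ:
  R  [+0.98166 -0.12574 +0.14328]
  R  [+0.09795 +0.97751 +0.18676]
  R  [-0.16354 -0.16930 +0.97190]
t = (+0.02672, -0.03068, +0.43442) m
tr R = 2.931075; θ = arccos((tr R − 1)/2) = 0.263295 rad = 15.086°
axis k = ((R−Rᵀ)₃₂, (R−Rᵀ)₁₃, (R−Rᵀ)₂₁) / (2 sinθ) = (-0.684026, +0.589430, +0.429746)
rvec = θ·k = (-0.180100, +0.155194, +0.113150)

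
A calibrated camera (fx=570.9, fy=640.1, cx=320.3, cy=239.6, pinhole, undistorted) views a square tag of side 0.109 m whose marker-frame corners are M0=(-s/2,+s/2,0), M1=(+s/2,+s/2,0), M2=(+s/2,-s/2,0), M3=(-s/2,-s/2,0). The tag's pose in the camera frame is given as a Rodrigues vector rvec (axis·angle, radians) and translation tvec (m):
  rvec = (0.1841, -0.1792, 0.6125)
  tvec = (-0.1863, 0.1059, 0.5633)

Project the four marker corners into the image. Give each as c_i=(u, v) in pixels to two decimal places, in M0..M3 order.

Intrinsics K: fx=570.9, fy=640.1, cx=320.3, cy=239.6
Marker side s = 0.109 m; corners in marker frame (Z=0):
  M0 = (-0.0545, +0.0545, 0)
  M1 = (+0.0545, +0.0545, 0)
  M2 = (+0.0545, -0.0545, 0)
  M3 = (-0.0545, -0.0545, 0)
rvec = (0.1841, -0.1792, 0.6125), |rvec| = θ = 0.66420 rad = 38.056°
Rodrigues: sinθ=0.61643, 1−cosθ=0.21259; R = I + sinθ·[k]× + (1−cosθ)·[k]×²:
    [+0.80374 -0.58435 -0.11197]
    [+0.55255 +0.80288 -0.22375]
    [+0.22065 +0.11797 +0.96819]
t = (-0.1863, 0.1059, 0.5633) m
M0: Pc = R·M0+t = (-0.26195, +0.11954, +0.55770); u = 570.9·(-0.26195)/0.55770 + 320.3 = 52.1510, v = 640.1·(+0.11954)/0.55770 + 239.6 = 376.8048
M1: Pc = R·M1+t = (-0.17434, +0.17977, +0.58175); u = 570.9·(-0.17434)/0.58175 + 320.3 = 149.2101, v = 640.1·(+0.17977)/0.58175 + 239.6 = 437.4008
M2: Pc = R·M2+t = (-0.11065, +0.09226, +0.56890); u = 570.9·(-0.11065)/0.56890 + 320.3 = 209.2611, v = 640.1·(+0.09226)/0.56890 + 239.6 = 343.4037
M3: Pc = R·M3+t = (-0.19826, +0.03203, +0.54485); u = 570.9·(-0.19826)/0.54485 + 320.3 = 112.5622, v = 640.1·(+0.03203)/0.54485 + 239.6 = 277.2284

c0=(52.15, 376.80) c1=(149.21, 437.40) c2=(209.26, 343.40) c3=(112.56, 277.23)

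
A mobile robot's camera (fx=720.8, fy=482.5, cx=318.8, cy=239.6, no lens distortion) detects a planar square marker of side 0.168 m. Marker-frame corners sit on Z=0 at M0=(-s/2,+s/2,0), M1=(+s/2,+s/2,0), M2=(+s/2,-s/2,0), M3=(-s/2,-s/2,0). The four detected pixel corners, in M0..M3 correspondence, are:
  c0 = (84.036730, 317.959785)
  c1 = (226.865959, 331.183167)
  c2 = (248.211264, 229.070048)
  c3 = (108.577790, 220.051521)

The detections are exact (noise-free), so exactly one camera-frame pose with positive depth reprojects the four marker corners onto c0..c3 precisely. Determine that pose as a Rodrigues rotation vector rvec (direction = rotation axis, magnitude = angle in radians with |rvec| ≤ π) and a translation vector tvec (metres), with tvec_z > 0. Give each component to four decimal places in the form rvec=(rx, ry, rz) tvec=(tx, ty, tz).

rvec=(-0.1503, 0.1797, 0.1113) tvec=(-0.1709, 0.0569, 0.8049)

Intrinsics K: fx=720.8, fy=482.5, cx=318.8, cy=239.6
Marker side s = 0.168 m; corners in marker frame (Z=0):
  M0 = (-0.0840, +0.0840, 0)
  M1 = (+0.0840, +0.0840, 0)
  M2 = (+0.0840, -0.0840, 0)
  M3 = (-0.0840, -0.0840, 0)
Detected image corners:
  c0 = (84.036730, 317.959785) px
  c1 = (226.865959, 331.183167) px
  c2 = (248.211264, 229.070048) px
  c3 = (108.577790, 220.051521) px
Planar DLT: solve 8×8 A·h = b for H (H[2,2]=1):
  H  [+801.94760 -165.50091 +165.71802]
  H  [+2.56005 +547.76933 +273.73473]
  H  [-0.23111 -0.17223 +1.00000]
B = K⁻¹H; ‖b₁‖=1.242401, ‖b₂‖=1.242401; λ = 2/(‖b₁‖+‖b₂‖) = 0.804893, sign → tz>0 ⇒ λ=+0.804893
r₁ = λ·B[:,0] = (+0.97778,+0.09664,-0.18602); r₂ = λ·B[:,1] = (-0.12350,+0.98261,-0.13863)
r₃ = r₁×r₂ = (+0.16939,+0.15852,+0.97272); SVD([r₁ r₂ r₃]) → R = UVᵀ:
  R  [+0.97778 -0.12350 +0.16939]
  R  [+0.09664 +0.98261 +0.15852]
  R  [-0.18602 -0.13863 +0.97272]
t = (-0.17094, +0.05694, +0.80489) m
tr R = 2.933113; θ = arccos((tr R − 1)/2) = 0.259351 rad = 14.860°
axis k = ((R−Rᵀ)₃₂, (R−Rᵀ)₁₃, (R−Rᵀ)₂₁) / (2 sinθ) = (-0.579347, +0.692925, +0.429199)
rvec = θ·k = (-0.150254, +0.179711, +0.111313)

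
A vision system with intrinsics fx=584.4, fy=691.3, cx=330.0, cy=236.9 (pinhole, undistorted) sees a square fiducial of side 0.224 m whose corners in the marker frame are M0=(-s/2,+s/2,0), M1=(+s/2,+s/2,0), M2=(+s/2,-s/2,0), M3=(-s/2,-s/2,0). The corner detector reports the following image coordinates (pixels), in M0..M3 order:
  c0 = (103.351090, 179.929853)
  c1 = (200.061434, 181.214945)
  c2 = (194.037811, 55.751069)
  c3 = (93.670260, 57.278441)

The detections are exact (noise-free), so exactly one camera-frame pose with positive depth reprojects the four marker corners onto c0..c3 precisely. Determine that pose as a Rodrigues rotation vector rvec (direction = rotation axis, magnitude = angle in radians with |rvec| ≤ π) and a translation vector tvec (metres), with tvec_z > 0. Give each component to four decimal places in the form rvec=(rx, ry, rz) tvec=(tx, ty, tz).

Intrinsics K: fx=584.4, fy=691.3, cx=330.0, cy=236.9
Marker side s = 0.224 m; corners in marker frame (Z=0):
  M0 = (-0.1120, +0.1120, 0)
  M1 = (+0.1120, +0.1120, 0)
  M2 = (+0.1120, -0.1120, 0)
  M3 = (-0.1120, -0.1120, 0)
Detected image corners:
  c0 = (103.351090, 179.929853) px
  c1 = (200.061434, 181.214945) px
  c2 = (194.037811, 55.751069) px
  c3 = (93.670260, 57.278441) px
Planar DLT: solve 8×8 A·h = b for H (H[2,2]=1):
  H  [+424.81568 +60.82234 +147.29900]
  H  [-12.39611 +574.35353 +119.75128]
  H  [-0.10104 +0.17374 +1.00000]
B = K⁻¹H; ‖b₁‖=0.790641, ‖b₂‖=0.790641; λ = 2/(‖b₁‖+‖b₂‖) = 1.264796, sign → tz>0 ⇒ λ=+1.264796
r₁ = λ·B[:,0] = (+0.99158,+0.02111,-0.12779); r₂ = λ·B[:,1] = (+0.00755,+0.97553,+0.21975)
r₃ = r₁×r₂ = (+0.12931,-0.21886,+0.96715); SVD([r₁ r₂ r₃]) → R = UVᵀ:
  R  [+0.99158 +0.00755 +0.12931]
  R  [+0.02111 +0.97553 -0.21886]
  R  [-0.12779 +0.21975 +0.96715]
t = (-0.39541, -0.21433, +1.26480) m
tr R = 2.934255; θ = arccos((tr R − 1)/2) = 0.257116 rad = 14.732°
axis k = ((R−Rᵀ)₃₂, (R−Rᵀ)₁₃, (R−Rᵀ)₂₁) / (2 sinθ) = (+0.862404, +0.505517, +0.026671)
rvec = θ·k = (+0.221738, +0.129977, +0.006857)

rvec=(0.2217, 0.1300, 0.0069) tvec=(-0.3954, -0.2143, 1.2648)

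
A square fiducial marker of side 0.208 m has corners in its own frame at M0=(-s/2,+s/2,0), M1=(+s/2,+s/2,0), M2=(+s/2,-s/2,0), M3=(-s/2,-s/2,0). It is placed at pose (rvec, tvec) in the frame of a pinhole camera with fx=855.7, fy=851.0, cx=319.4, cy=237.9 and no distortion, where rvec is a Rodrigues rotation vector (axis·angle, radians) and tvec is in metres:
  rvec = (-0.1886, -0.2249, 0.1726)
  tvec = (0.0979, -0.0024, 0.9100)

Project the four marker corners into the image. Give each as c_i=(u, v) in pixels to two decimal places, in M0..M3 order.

Intrinsics K: fx=855.7, fy=851.0, cx=319.4, cy=237.9
Marker side s = 0.208 m; corners in marker frame (Z=0):
  M0 = (-0.1040, +0.1040, 0)
  M1 = (+0.1040, +0.1040, 0)
  M2 = (+0.1040, -0.1040, 0)
  M3 = (-0.1040, -0.1040, 0)
rvec = (-0.1886, -0.2249, 0.1726), |rvec| = θ = 0.34050 rad = 19.509°
Rodrigues: sinθ=0.33396, 1−cosθ=0.05741; R = I + sinθ·[k]× + (1−cosθ)·[k]×²:
    [+0.96020 -0.14828 -0.23670]
    [+0.19029 +0.96763 +0.16575]
    [+0.20446 -0.20420 +0.95734]
t = (0.0979, -0.0024, 0.9100) m
M0: Pc = R·M0+t = (-0.01738, +0.07844, +0.86750); u = 855.7·(-0.01738)/0.86750 + 319.4 = 302.2544, v = 851.0·(+0.07844)/0.86750 + 237.9 = 314.8520
M1: Pc = R·M1+t = (+0.18234, +0.11802, +0.91003); u = 855.7·(+0.18234)/0.91003 + 319.4 = 490.8544, v = 851.0·(+0.11802)/0.91003 + 237.9 = 348.2685
M2: Pc = R·M2+t = (+0.21318, -0.08324, +0.95250); u = 855.7·(+0.21318)/0.95250 + 319.4 = 510.9169, v = 851.0·(-0.08324)/0.95250 + 237.9 = 163.5267
M3: Pc = R·M3+t = (+0.01346, -0.12282, +0.90997); u = 855.7·(+0.01346)/0.90997 + 319.4 = 332.0574, v = 851.0·(-0.12282)/0.90997 + 237.9 = 123.0360

c0=(302.25, 314.85) c1=(490.85, 348.27) c2=(510.92, 163.53) c3=(332.06, 123.04)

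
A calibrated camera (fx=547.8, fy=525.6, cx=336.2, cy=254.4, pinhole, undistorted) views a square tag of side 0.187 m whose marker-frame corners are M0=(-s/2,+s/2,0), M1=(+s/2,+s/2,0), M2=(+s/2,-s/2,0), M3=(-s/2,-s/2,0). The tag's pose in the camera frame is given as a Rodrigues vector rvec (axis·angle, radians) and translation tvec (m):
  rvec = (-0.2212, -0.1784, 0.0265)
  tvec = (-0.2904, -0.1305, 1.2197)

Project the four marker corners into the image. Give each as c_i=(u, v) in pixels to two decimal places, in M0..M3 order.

c0=(158.83, 235.04) c1=(246.49, 239.25) c2=(249.97, 163.45) c3=(165.36, 157.38)

Intrinsics K: fx=547.8, fy=525.6, cx=336.2, cy=254.4
Marker side s = 0.187 m; corners in marker frame (Z=0):
  M0 = (-0.0935, +0.0935, 0)
  M1 = (+0.0935, +0.0935, 0)
  M2 = (+0.0935, -0.0935, 0)
  M3 = (-0.0935, -0.0935, 0)
rvec = (-0.2212, -0.1784, 0.0265), |rvec| = θ = 0.28541 rad = 16.353°
Rodrigues: sinθ=0.28155, 1−cosθ=0.04045; R = I + sinθ·[k]× + (1−cosθ)·[k]×²:
    [+0.98385 -0.00654 -0.17890]
    [+0.04574 +0.97535 +0.21586]
    [+0.17308 -0.22056 +0.95990]
t = (-0.2904, -0.1305, 1.2197) m
M0: Pc = R·M0+t = (-0.38300, -0.04358, +1.18290); u = 547.8·(-0.38300)/1.18290 + 336.2 = 158.8316, v = 525.6·(-0.04358)/1.18290 + 254.4 = 235.0354
M1: Pc = R·M1+t = (-0.19902, -0.03503, +1.21526); u = 547.8·(-0.19902)/1.21526 + 336.2 = 246.4872, v = 525.6·(-0.03503)/1.21526 + 254.4 = 239.2504
M2: Pc = R·M2+t = (-0.19780, -0.21742, +1.25650); u = 547.8·(-0.19780)/1.25650 + 336.2 = 249.9655, v = 525.6·(-0.21742)/1.25650 + 254.4 = 163.4530
M3: Pc = R·M3+t = (-0.38178, -0.22597, +1.22414); u = 547.8·(-0.38178)/1.22414 + 336.2 = 165.3552, v = 525.6·(-0.22597)/1.22414 + 254.4 = 157.3760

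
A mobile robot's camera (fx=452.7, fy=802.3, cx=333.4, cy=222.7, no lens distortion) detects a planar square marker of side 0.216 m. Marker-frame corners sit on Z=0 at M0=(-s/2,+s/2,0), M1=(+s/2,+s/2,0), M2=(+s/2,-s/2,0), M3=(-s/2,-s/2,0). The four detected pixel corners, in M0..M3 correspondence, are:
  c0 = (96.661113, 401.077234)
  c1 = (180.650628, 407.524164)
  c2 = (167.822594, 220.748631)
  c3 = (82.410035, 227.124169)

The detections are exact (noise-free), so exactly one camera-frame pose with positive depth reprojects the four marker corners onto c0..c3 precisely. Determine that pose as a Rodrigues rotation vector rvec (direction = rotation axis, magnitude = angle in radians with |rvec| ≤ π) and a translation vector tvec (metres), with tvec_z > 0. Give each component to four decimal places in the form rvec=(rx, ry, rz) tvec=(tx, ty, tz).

Intrinsics K: fx=452.7, fy=802.3, cx=333.4, cy=222.7
Marker side s = 0.216 m; corners in marker frame (Z=0):
  M0 = (-0.1080, +0.1080, 0)
  M1 = (+0.1080, +0.1080, 0)
  M2 = (+0.1080, -0.1080, 0)
  M3 = (-0.1080, -0.1080, 0)
Detected image corners:
  c0 = (96.661113, 401.077234) px
  c1 = (180.650628, 407.524164) px
  c2 = (167.822594, 220.748631) px
  c3 = (82.410035, 227.124169) px
Planar DLT: solve 8×8 A·h = b for H (H[2,2]=1):
  H  [+348.67698 +79.99782 +130.47592]
  H  [-102.81064 +874.92497 +315.38794]
  H  [-0.32916 +0.13040 +1.00000]
B = K⁻¹H; ‖b₁‖=1.065418, ‖b₂‖=1.065418; λ = 2/(‖b₁‖+‖b₂‖) = 0.938599, sign → tz>0 ⇒ λ=+0.938599
r₁ = λ·B[:,0] = (+0.95045,-0.03452,-0.30895); r₂ = λ·B[:,1] = (+0.07573,+0.98959,+0.12239)
r₃ = r₁×r₂ = (+0.30150,-0.13972,+0.94317); SVD([r₁ r₂ r₃]) → R = UVᵀ:
  R  [+0.95045 +0.07573 +0.30150]
  R  [-0.03452 +0.98959 -0.13972]
  R  [-0.30895 +0.12239 +0.94317]
t = (-0.42073, +0.10843, +0.93860) m
tr R = 2.883214; θ = arccos((tr R − 1)/2) = 0.343425 rad = 19.677°
axis k = ((R−Rᵀ)₃₂, (R−Rᵀ)₁₃, (R−Rᵀ)₂₁) / (2 sinθ) = (+0.389221, +0.906480, -0.163708)
rvec = θ·k = (+0.133668, +0.311308, -0.056222)

rvec=(0.1337, 0.3113, -0.0562) tvec=(-0.4207, 0.1084, 0.9386)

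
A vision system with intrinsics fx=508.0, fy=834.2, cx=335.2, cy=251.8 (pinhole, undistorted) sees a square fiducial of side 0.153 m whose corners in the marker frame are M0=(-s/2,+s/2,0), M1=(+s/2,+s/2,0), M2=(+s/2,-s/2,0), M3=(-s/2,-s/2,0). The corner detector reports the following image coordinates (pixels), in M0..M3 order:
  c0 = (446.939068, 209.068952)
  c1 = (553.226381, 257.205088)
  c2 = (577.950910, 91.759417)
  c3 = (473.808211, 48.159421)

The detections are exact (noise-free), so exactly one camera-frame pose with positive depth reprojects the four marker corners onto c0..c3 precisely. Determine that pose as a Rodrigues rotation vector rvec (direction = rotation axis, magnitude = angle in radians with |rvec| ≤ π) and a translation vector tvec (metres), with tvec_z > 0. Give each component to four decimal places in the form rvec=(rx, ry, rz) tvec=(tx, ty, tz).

Intrinsics K: fx=508.0, fy=834.2, cx=335.2, cy=251.8
Marker side s = 0.153 m; corners in marker frame (Z=0):
  M0 = (-0.0765, +0.0765, 0)
  M1 = (+0.0765, +0.0765, 0)
  M2 = (+0.0765, -0.0765, 0)
  M3 = (-0.0765, -0.0765, 0)
Detected image corners:
  c0 = (446.939068, 209.068952) px
  c1 = (553.226381, 257.205088) px
  c2 = (577.950910, 91.759417) px
  c3 = (473.808211, 48.159421) px
Planar DLT: solve 8×8 A·h = b for H (H[2,2]=1):
  H  [+618.36730 -253.99245 +512.60217]
  H  [+279.15228 +1041.16342 +150.27344]
  H  [-0.13494 -0.16631 +1.00000]
B = K⁻¹H; ‖b₁‖=1.365844, ‖b₂‖=1.365844; λ = 2/(‖b₁‖+‖b₂‖) = 0.732148, sign → tz>0 ⇒ λ=+0.732148
r₁ = λ·B[:,0] = (+0.95641,+0.27482,-0.09880); r₂ = λ·B[:,1] = (-0.28572,+0.95055,-0.12176)
r₃ = r₁×r₂ = (+0.06045,+0.14468,+0.98763); SVD([r₁ r₂ r₃]) → R = UVᵀ:
  R  [+0.95641 -0.28572 +0.06045]
  R  [+0.27482 +0.95055 +0.14468]
  R  [-0.09880 -0.12176 +0.98763]
t = (+0.25568, -0.08911, +0.73215) m
tr R = 2.894581; θ = arccos((tr R − 1)/2) = 0.326126 rad = 18.686°
axis k = ((R−Rᵀ)₃₂, (R−Rᵀ)₁₃, (R−Rᵀ)₂₁) / (2 sinθ) = (-0.415834, +0.248533, +0.874822)
rvec = θ·k = (-0.135614, +0.081053, +0.285302)

rvec=(-0.1356, 0.0811, 0.2853) tvec=(0.2557, -0.0891, 0.7321)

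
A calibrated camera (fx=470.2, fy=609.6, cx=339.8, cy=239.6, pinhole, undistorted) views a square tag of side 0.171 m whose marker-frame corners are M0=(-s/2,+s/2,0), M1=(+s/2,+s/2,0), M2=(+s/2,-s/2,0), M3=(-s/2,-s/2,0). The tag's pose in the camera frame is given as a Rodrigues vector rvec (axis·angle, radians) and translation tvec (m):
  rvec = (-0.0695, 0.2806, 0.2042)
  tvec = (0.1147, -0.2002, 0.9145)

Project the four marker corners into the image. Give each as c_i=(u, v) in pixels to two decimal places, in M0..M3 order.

Intrinsics K: fx=470.2, fy=609.6, cx=339.8, cy=239.6
Marker side s = 0.171 m; corners in marker frame (Z=0):
  M0 = (-0.0855, +0.0855, 0)
  M1 = (+0.0855, +0.0855, 0)
  M2 = (+0.0855, -0.0855, 0)
  M3 = (-0.0855, -0.0855, 0)
rvec = (-0.0695, 0.2806, 0.2042), |rvec| = θ = 0.35393 rad = 20.279°
Rodrigues: sinθ=0.34658, 1−cosθ=0.06198; R = I + sinθ·[k]× + (1−cosθ)·[k]×²:
    [+0.94041 -0.20961 +0.26776]
    [+0.19031 +0.97698 +0.09641]
    [-0.28180 -0.03971 +0.95865]
t = (0.1147, -0.2002, 0.9145) m
M0: Pc = R·M0+t = (+0.01637, -0.13294, +0.93520); u = 470.2·(+0.01637)/0.93520 + 339.8 = 348.0321, v = 609.6·(-0.13294)/0.93520 + 239.6 = 152.9443
M1: Pc = R·M1+t = (+0.17718, -0.10040, +0.88701); u = 470.2·(+0.17718)/0.88701 + 339.8 = 433.7238, v = 609.6·(-0.10040)/0.88701 + 239.6 = 170.6023
M2: Pc = R·M2+t = (+0.21303, -0.26746, +0.89380); u = 470.2·(+0.21303)/0.89380 + 339.8 = 451.8666, v = 609.6·(-0.26746)/0.89380 + 239.6 = 57.1841
M3: Pc = R·M3+t = (+0.05222, -0.30000, +0.94199); u = 470.2·(+0.05222)/0.94199 + 339.8 = 365.8644, v = 609.6·(-0.30000)/0.94199 + 239.6 = 45.4553

c0=(348.03, 152.94) c1=(433.72, 170.60) c2=(451.87, 57.18) c3=(365.86, 45.46)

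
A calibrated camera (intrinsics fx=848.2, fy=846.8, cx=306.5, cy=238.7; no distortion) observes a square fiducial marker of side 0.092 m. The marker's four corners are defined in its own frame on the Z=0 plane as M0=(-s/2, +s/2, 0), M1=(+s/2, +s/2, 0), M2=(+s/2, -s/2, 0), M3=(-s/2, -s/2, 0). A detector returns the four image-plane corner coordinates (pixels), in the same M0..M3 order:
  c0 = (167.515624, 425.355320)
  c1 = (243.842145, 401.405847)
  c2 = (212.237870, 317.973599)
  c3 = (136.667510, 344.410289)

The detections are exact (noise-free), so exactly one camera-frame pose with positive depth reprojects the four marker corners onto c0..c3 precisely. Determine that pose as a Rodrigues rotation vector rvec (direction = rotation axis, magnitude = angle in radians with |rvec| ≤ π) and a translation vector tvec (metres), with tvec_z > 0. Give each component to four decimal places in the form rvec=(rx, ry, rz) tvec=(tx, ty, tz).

Intrinsics K: fx=848.2, fy=846.8, cx=306.5, cy=238.7
Marker side s = 0.092 m; corners in marker frame (Z=0):
  M0 = (-0.0460, +0.0460, 0)
  M1 = (+0.0460, +0.0460, 0)
  M2 = (+0.0460, -0.0460, 0)
  M3 = (-0.0460, -0.0460, 0)
Detected image corners:
  c0 = (167.515624, 425.355320) px
  c1 = (243.842145, 401.405847) px
  c2 = (212.237870, 317.973599) px
  c3 = (136.667510, 344.410289) px
Planar DLT: solve 8×8 A·h = b for H (H[2,2]=1):
  H  [+764.40936 +343.91563 +189.52128]
  H  [-393.54343 +902.08907 +372.51797]
  H  [-0.32158 +0.02400 +1.00000]
B = K⁻¹H; ‖b₁‖=1.130708, ‖b₂‖=1.130708; λ = 2/(‖b₁‖+‖b₂‖) = 0.884402, sign → tz>0 ⇒ λ=+0.884402
r₁ = λ·B[:,0] = (+0.89981,-0.33085,-0.28441); r₂ = λ·B[:,1] = (+0.35092,+0.93616,+0.02122)
r₃ = r₁×r₂ = (+0.25923,-0.11890,+0.95847); SVD([r₁ r₂ r₃]) → R = UVᵀ:
  R  [+0.89981 +0.35092 +0.25923]
  R  [-0.33085 +0.93616 -0.11890]
  R  [-0.28441 +0.02122 +0.95847]
t = (-0.12197, +0.13976, +0.88440) m
tr R = 2.794438; θ = arccos((tr R − 1)/2) = 0.457365 rad = 26.205°
axis k = ((R−Rᵀ)₃₂, (R−Rᵀ)₁₃, (R−Rᵀ)₂₁) / (2 sinθ) = (+0.158664, +0.615551, -0.771960)
rvec = θ·k = (+0.072567, +0.281532, -0.353068)

rvec=(0.0726, 0.2815, -0.3531) tvec=(-0.1220, 0.1398, 0.8844)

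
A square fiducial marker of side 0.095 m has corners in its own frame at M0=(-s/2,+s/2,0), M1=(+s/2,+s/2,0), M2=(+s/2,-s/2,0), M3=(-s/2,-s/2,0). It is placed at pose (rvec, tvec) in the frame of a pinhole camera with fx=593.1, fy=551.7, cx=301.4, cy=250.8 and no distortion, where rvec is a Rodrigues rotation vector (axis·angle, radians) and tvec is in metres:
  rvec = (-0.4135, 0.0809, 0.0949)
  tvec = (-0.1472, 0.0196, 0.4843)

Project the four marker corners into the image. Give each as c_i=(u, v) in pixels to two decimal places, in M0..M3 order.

c0=(49.71, 320.40) c1=(165.98, 330.39) c2=(188.48, 228.55) c3=(80.43, 221.16)

Intrinsics K: fx=593.1, fy=551.7, cx=301.4, cy=250.8
Marker side s = 0.095 m; corners in marker frame (Z=0):
  M0 = (-0.0475, +0.0475, 0)
  M1 = (+0.0475, +0.0475, 0)
  M2 = (+0.0475, -0.0475, 0)
  M3 = (-0.0475, -0.0475, 0)
rvec = (-0.4135, 0.0809, 0.0949), |rvec| = θ = 0.43189 rad = 24.746°
Rodrigues: sinθ=0.41859, 1−cosθ=0.09183; R = I + sinθ·[k]× + (1−cosθ)·[k]×²:
    [+0.99234 -0.10844 +0.05909]
    [+0.07551 +0.91140 +0.40454]
    [-0.09773 -0.39698 +0.91261]
t = (-0.1472, 0.0196, 0.4843) m
M0: Pc = R·M0+t = (-0.19949, +0.05930, +0.47009); u = 593.1·(-0.19949)/0.47009 + 301.4 = 49.7094, v = 551.7·(+0.05930)/0.47009 + 250.8 = 320.4009
M1: Pc = R·M1+t = (-0.10521, +0.06648, +0.46080); u = 593.1·(-0.10521)/0.46080 + 301.4 = 165.9775, v = 551.7·(+0.06648)/0.46080 + 250.8 = 330.3916
M2: Pc = R·M2+t = (-0.09491, -0.02010, +0.49851); u = 593.1·(-0.09491)/0.49851 + 301.4 = 188.4794, v = 551.7·(-0.02010)/0.49851 + 250.8 = 228.5505
M3: Pc = R·M3+t = (-0.18919, -0.02728, +0.50780); u = 593.1·(-0.18919)/0.50780 + 301.4 = 80.4350, v = 551.7·(-0.02728)/0.50780 + 250.8 = 221.1637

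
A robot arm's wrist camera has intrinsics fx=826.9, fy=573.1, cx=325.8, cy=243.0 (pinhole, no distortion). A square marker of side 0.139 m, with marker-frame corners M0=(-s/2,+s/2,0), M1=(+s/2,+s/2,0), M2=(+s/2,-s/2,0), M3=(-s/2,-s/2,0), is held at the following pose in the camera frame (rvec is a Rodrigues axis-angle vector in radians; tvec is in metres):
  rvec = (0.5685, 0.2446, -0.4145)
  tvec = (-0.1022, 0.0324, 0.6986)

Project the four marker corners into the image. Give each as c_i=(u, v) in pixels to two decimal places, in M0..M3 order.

c0=(179.83, 324.34) c1=(314.64, 294.71) c2=(234.18, 205.30) c3=(92.06, 243.77)

Intrinsics K: fx=826.9, fy=573.1, cx=325.8, cy=243.0
Marker side s = 0.139 m; corners in marker frame (Z=0):
  M0 = (-0.0695, +0.0695, 0)
  M1 = (+0.0695, +0.0695, 0)
  M2 = (+0.0695, -0.0695, 0)
  M3 = (-0.0695, -0.0695, 0)
rvec = (0.5685, 0.2446, -0.4145), |rvec| = θ = 0.74487 rad = 42.678°
Rodrigues: sinθ=0.67788, 1−cosθ=0.26482; R = I + sinθ·[k]× + (1−cosθ)·[k]×²:
    [+0.88944 +0.44359 +0.11013]
    [-0.31085 +0.76373 -0.56576]
    [-0.33507 +0.46898 +0.81718]
t = (-0.1022, 0.0324, 0.6986) m
M0: Pc = R·M0+t = (-0.13319, +0.10708, +0.75448); u = 826.9·(-0.13319)/0.75448 + 325.8 = 179.8299, v = 573.1·(+0.10708)/0.75448 + 243.0 = 324.3399
M1: Pc = R·M1+t = (-0.00955, +0.06388, +0.70791); u = 826.9·(-0.00955)/0.70791 + 325.8 = 314.6395, v = 573.1·(+0.06388)/0.70791 + 243.0 = 294.7117
M2: Pc = R·M2+t = (-0.07121, -0.04228, +0.64272); u = 826.9·(-0.07121)/0.64272 + 325.8 = 234.1788, v = 573.1·(-0.04228)/0.64272 + 243.0 = 205.2967
M3: Pc = R·M3+t = (-0.19485, +0.00092, +0.68929); u = 826.9·(-0.19485)/0.68929 + 325.8 = 92.0568, v = 573.1·(+0.00092)/0.68929 + 243.0 = 243.7687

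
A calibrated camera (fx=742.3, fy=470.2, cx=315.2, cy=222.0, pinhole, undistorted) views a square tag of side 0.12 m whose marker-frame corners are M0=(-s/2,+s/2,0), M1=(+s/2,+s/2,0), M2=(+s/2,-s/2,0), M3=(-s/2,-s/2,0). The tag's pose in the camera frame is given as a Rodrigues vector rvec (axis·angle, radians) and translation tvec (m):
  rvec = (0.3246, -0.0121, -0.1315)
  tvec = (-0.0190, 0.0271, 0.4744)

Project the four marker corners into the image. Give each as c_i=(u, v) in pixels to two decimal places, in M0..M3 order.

c0=(208.73, 308.89) c1=(387.62, 294.12) c2=(368.86, 183.63) c3=(175.00, 199.91)

Intrinsics K: fx=742.3, fy=470.2, cx=315.2, cy=222.0
Marker side s = 0.12 m; corners in marker frame (Z=0):
  M0 = (-0.0600, +0.0600, 0)
  M1 = (+0.0600, +0.0600, 0)
  M2 = (+0.0600, -0.0600, 0)
  M3 = (-0.0600, -0.0600, 0)
rvec = (0.3246, -0.0121, -0.1315), |rvec| = θ = 0.35043 rad = 20.078°
Rodrigues: sinθ=0.34331, 1−cosθ=0.06078; R = I + sinθ·[k]× + (1−cosθ)·[k]×²:
    [+0.99137 +0.12688 -0.03298]
    [-0.13077 +0.93930 -0.31721]
    [-0.00927 +0.31878 +0.94778]
t = (-0.0190, 0.0271, 0.4744) m
M0: Pc = R·M0+t = (-0.07087, +0.09130, +0.49408); u = 742.3·(-0.07087)/0.49408 + 315.2 = 208.7275, v = 470.2·(+0.09130)/0.49408 + 222.0 = 308.8904
M1: Pc = R·M1+t = (+0.04810, +0.07561, +0.49297); u = 742.3·(+0.04810)/0.49297 + 315.2 = 387.6200, v = 470.2·(+0.07561)/0.49297 + 222.0 = 294.1191
M2: Pc = R·M2+t = (+0.03287, -0.03710, +0.45472); u = 742.3·(+0.03287)/0.45472 + 315.2 = 368.8573, v = 470.2·(-0.03710)/0.45472 + 222.0 = 183.6327
M3: Pc = R·M3+t = (-0.08610, -0.02141, +0.45583); u = 742.3·(-0.08610)/0.45583 + 315.2 = 174.9976, v = 470.2·(-0.02141)/0.45583 + 222.0 = 199.9133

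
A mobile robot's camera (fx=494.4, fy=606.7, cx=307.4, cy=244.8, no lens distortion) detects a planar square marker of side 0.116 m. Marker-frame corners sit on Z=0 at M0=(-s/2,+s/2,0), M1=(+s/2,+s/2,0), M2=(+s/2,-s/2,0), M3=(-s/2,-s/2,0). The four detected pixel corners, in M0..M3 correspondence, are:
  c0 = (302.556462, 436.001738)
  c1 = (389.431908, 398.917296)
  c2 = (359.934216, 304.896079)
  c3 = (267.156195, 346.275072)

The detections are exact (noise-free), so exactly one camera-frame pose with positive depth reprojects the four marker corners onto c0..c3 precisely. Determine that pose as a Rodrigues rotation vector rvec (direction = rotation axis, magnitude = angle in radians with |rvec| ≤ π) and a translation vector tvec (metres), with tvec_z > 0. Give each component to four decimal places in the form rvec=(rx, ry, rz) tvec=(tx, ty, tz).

Intrinsics K: fx=494.4, fy=606.7, cx=307.4, cy=244.8
Marker side s = 0.116 m; corners in marker frame (Z=0):
  M0 = (-0.0580, +0.0580, 0)
  M1 = (+0.0580, +0.0580, 0)
  M2 = (+0.0580, -0.0580, 0)
  M3 = (-0.0580, -0.0580, 0)
Detected image corners:
  c0 = (302.556462, 436.001738) px
  c1 = (389.431908, 398.917296) px
  c2 = (359.934216, 304.896079) px
  c3 = (267.156195, 346.275072) px
Planar DLT: solve 8×8 A·h = b for H (H[2,2]=1):
  H  [+727.43988 +483.36718 +329.98668]
  H  [-389.38683 +1021.05213 +373.32489]
  H  [-0.13955 +0.61688 +1.00000]
B = K⁻¹H; ‖b₁‖=1.670341, ‖b₂‖=1.670341; λ = 2/(‖b₁‖+‖b₂‖) = 0.598680, sign → tz>0 ⇒ λ=+0.598680
r₁ = λ·B[:,0] = (+0.93282,-0.35053,-0.08354); r₂ = λ·B[:,1] = (+0.35569,+0.85854,+0.36931)
r₃ = r₁×r₂ = (-0.05773,-0.37422,+0.92554); SVD([r₁ r₂ r₃]) → R = UVᵀ:
  R  [+0.93282 +0.35569 -0.05773]
  R  [-0.35053 +0.85854 -0.37422]
  R  [-0.08354 +0.36931 +0.92554]
t = (+0.02735, +0.12683, +0.59868) m
tr R = 2.716898; θ = arccos((tr R − 1)/2) = 0.538558 rad = 30.857°
axis k = ((R−Rᵀ)₃₂, (R−Rᵀ)₁₃, (R−Rᵀ)₂₁) / (2 sinθ) = (+0.724834, +0.025164, -0.688463)
rvec = θ·k = (+0.390366, +0.013552, -0.370778)

rvec=(0.3904, 0.0136, -0.3708) tvec=(0.0274, 0.1268, 0.5987)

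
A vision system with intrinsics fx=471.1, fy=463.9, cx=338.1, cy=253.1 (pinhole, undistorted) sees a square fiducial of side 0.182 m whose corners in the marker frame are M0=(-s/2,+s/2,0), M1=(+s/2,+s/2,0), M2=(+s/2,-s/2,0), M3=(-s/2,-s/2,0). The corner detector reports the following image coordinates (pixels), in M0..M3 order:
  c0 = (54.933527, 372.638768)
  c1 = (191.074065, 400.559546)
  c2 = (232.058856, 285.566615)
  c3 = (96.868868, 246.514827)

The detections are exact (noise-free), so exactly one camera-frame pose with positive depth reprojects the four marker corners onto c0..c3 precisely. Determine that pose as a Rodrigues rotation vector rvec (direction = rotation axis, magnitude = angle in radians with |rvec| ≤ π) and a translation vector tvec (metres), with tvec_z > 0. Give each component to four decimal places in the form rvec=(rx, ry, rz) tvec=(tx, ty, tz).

rvec=(0.1239, -0.3006, 0.3367) tvec=(-0.2643, 0.1044, 0.6497)

Intrinsics K: fx=471.1, fy=463.9, cx=338.1, cy=253.1
Marker side s = 0.182 m; corners in marker frame (Z=0):
  M0 = (-0.0910, +0.0910, 0)
  M1 = (+0.0910, +0.0910, 0)
  M2 = (+0.0910, -0.0910, 0)
  M3 = (-0.0910, -0.0910, 0)
Detected image corners:
  c0 = (54.933527, 372.638768) px
  c1 = (191.074065, 400.559546) px
  c2 = (232.058856, 285.566615) px
  c3 = (96.868868, 246.514827) px
Planar DLT: solve 8×8 A·h = b for H (H[2,2]=1):
  H  [+814.06685 -212.24948 +146.47847]
  H  [+339.49781 +696.13299 +327.63665]
  H  [+0.47746 +0.10742 +1.00000]
B = K⁻¹H; ‖b₁‖=1.539256, ‖b₂‖=1.539256; λ = 2/(‖b₁‖+‖b₂‖) = 0.649665, sign → tz>0 ⇒ λ=+0.649665
r₁ = λ·B[:,0] = (+0.90001,+0.30621,+0.31019); r₂ = λ·B[:,1] = (-0.34278,+0.93682,+0.06979)
r₃ = r₁×r₂ = (-0.26922,-0.16914,+0.94811); SVD([r₁ r₂ r₃]) → R = UVᵀ:
  R  [+0.90001 -0.34278 -0.26922]
  R  [+0.30621 +0.93682 -0.16914]
  R  [+0.31019 +0.06979 +0.94811]
t = (-0.26425, +0.10438, +0.64966) m
tr R = 2.784937; θ = arccos((tr R − 1)/2) = 0.468008 rad = 26.815°
axis k = ((R−Rᵀ)₃₂, (R−Rᵀ)₁₃, (R−Rᵀ)₂₁) / (2 sinθ) = (+0.264816, -0.642213, +0.719330)
rvec = θ·k = (+0.123936, -0.300561, +0.336652)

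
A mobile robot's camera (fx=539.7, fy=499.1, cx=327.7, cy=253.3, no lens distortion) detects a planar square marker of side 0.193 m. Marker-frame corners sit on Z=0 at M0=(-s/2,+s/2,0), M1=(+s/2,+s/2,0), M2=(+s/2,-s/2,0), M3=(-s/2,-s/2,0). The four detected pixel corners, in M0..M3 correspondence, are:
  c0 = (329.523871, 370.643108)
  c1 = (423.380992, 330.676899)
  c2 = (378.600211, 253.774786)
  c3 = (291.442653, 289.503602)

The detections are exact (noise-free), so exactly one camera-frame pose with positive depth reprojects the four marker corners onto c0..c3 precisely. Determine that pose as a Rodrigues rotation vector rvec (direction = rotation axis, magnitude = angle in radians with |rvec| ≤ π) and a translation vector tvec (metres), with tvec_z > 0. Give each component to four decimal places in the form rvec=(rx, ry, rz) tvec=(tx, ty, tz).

Intrinsics K: fx=539.7, fy=499.1, cx=327.7, cy=253.3
Marker side s = 0.193 m; corners in marker frame (Z=0):
  M0 = (-0.0965, +0.0965, 0)
  M1 = (+0.0965, +0.0965, 0)
  M2 = (+0.0965, -0.0965, 0)
  M3 = (-0.0965, -0.0965, 0)
Detected image corners:
  c0 = (329.523871, 370.643108) px
  c1 = (423.380992, 330.676899) px
  c2 = (378.600211, 253.774786) px
  c3 = (291.442653, 289.503602) px
Planar DLT: solve 8×8 A·h = b for H (H[2,2]=1):
  H  [+495.71728 +65.78576 +355.23677]
  H  [-171.63134 +279.01734 +309.41149]
  H  [+0.07722 -0.41888 +1.00000]
B = K⁻¹H; ‖b₁‖=0.955210, ‖b₂‖=0.955210; λ = 2/(‖b₁‖+‖b₂‖) = 1.046890, sign → tz>0 ⇒ λ=+1.046890
r₁ = λ·B[:,0] = (+0.91249,-0.40103,+0.08084); r₂ = λ·B[:,1] = (+0.39388,+0.80781,-0.43852)
r₃ = r₁×r₂ = (+0.11056,+0.43199,+0.89508); SVD([r₁ r₂ r₃]) → R = UVᵀ:
  R  [+0.91249 +0.39388 +0.11056]
  R  [-0.40103 +0.80781 +0.43199]
  R  [+0.08084 -0.43852 +0.89508]
t = (+0.05341, +0.11770, +1.04689) m
tr R = 2.615378; θ = arccos((tr R − 1)/2) = 0.630574 rad = 36.129°
axis k = ((R−Rᵀ)₃₂, (R−Rᵀ)₁₃, (R−Rᵀ)₂₁) / (2 sinθ) = (-0.738212, +0.025206, -0.674098)
rvec = θ·k = (-0.465498, +0.015894, -0.425069)

rvec=(-0.4655, 0.0159, -0.4251) tvec=(0.0534, 0.1177, 1.0469)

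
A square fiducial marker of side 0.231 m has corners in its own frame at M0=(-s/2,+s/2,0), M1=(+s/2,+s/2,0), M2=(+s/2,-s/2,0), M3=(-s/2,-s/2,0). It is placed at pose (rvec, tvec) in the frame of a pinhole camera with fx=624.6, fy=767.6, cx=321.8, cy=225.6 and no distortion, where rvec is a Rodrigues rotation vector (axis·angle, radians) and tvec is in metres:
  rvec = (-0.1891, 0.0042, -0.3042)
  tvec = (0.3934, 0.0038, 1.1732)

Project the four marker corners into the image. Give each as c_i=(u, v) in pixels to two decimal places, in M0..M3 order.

c0=(494.42, 323.41) c1=(612.83, 277.15) c2=(566.57, 136.62) c3=(452.21, 180.56)

Intrinsics K: fx=624.6, fy=767.6, cx=321.8, cy=225.6
Marker side s = 0.231 m; corners in marker frame (Z=0):
  M0 = (-0.1155, +0.1155, 0)
  M1 = (+0.1155, +0.1155, 0)
  M2 = (+0.1155, -0.1155, 0)
  M3 = (-0.1155, -0.1155, 0)
rvec = (-0.1891, 0.0042, -0.3042), |rvec| = θ = 0.35821 rad = 20.524°
Rodrigues: sinθ=0.35060, 1−cosθ=0.06347; R = I + sinθ·[k]× + (1−cosθ)·[k]×²:
    [+0.95422 +0.29734 +0.03257]
    [-0.29813 +0.93653 +0.18445]
    [+0.02435 -0.18571 +0.98230]
t = (0.3934, 0.0038, 1.1732) m
M0: Pc = R·M0+t = (+0.31753, +0.14640, +1.14894); u = 624.6·(+0.31753)/1.14894 + 321.8 = 494.4203, v = 767.6·(+0.14640)/1.14894 + 225.6 = 323.4116
M1: Pc = R·M1+t = (+0.53795, +0.07754, +1.15456); u = 624.6·(+0.53795)/1.15456 + 321.8 = 612.8253, v = 767.6·(+0.07754)/1.15456 + 225.6 = 277.1490
M2: Pc = R·M2+t = (+0.46927, -0.13880, +1.19746); u = 624.6·(+0.46927)/1.19746 + 321.8 = 566.5721, v = 767.6·(-0.13880)/1.19746 + 225.6 = 136.6237
M3: Pc = R·M3+t = (+0.24885, -0.06994, +1.19184); u = 624.6·(+0.24885)/1.19184 + 321.8 = 452.2108, v = 767.6·(-0.06994)/1.19184 + 225.6 = 180.5580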